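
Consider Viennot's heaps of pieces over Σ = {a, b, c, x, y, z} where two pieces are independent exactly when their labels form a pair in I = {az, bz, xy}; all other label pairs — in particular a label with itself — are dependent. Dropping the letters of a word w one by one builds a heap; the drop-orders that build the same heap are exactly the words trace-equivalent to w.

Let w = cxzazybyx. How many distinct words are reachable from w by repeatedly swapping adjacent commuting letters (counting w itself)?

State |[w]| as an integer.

drop 0:c onto floor
drop 1:x onto {0:c}
drop 2:z onto {1:x}
drop 3:a onto {1:x}
drop 4:z onto {2:z}
drop 5:y onto {3:a, 4:z}
drop 6:b onto {5:y}
drop 7:y onto {6:b}
drop 8:x onto {6:b}
ground layer = {0:c}
drop-orders for the pieces not yet dropped (sum over which currently-grounded one goes next):
  1 to go: {7} 1  {8} 1
  2 to go: {7,8} 2
  3 to go: {6,7,8} 2
  4 to go: {5,6,7,8} 2
  5 to go: {3,5,6,7,8} 2  {4,5,6,7,8} 2
  6 to go: {2,4,5,6,7,8} 2  {3,4,5,6,7,8} 4
  7 to go: {2,3,4,5,6,7,8} 6
  if 0:c drops first: 6 orders

6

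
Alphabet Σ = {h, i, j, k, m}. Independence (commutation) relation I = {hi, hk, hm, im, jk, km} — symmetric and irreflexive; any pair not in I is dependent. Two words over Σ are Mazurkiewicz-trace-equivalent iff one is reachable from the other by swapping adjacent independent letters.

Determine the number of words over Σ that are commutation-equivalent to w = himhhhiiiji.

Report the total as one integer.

630

#0=h has no predecessor
#1=i has no predecessor
#2=m has no predecessor
#3=h depends on [0:h]
#4=h depends on [3:h]
#5=h depends on [4:h]
#6=i depends on [1:i]
#7=i depends on [6:i]
#8=i depends on [7:i]
#9=j depends on [2:m, 5:h, 8:i]
#10=i depends on [9:j]
sources: [0:h, 1:i, 2:m]
N(rest) = Σ N(rest − s) over sources s of rest; N(one piece) = 1:
  size 1 → [10]=1
  size 2 → [9,10]=1
  size 3 → [2,9,10]=1  [5,9,10]=1  [8,9,10]=1
  size 4 → [2,5,9,10]=2  [2,8,9,10]=2  [4,5,9,10]=1  [5,8,9,10]=2  [7,8,9,10]=1
  size 5 → [2,4,5,9,10]=3  [2,5,8,9,10]=6  [2,7,8,9,10]=3  [3,4,5,9,10]=1  [4,5,8,9,10]=3  [5,7,8,9,10]=3  [6,7,8,9,10]=1
  size 6 → [0,3,4,5,9,10]=1  [1,6,7,8,9,10]=1  [2,3,4,5,9,10]=4  [2,4,5,8,9,10]=12  [2,5,7,8,9,10]=12  [2,6,7,8,9,10]=4  [3,4,5,8,9,10]=4  [4,5,7,8,9,10]=6  [5,6,7,8,9,10]=4
  size 7 → [0,2,3,4,5,9,10]=5  [0,3,4,5,8,9,10]=5  [1,2,6,7,8,9,10]=5  [1,5,6,7,8,9,10]=5  [2,3,4,5,8,9,10]=20  [2,4,5,7,8,9,10]=30  [2,5,6,7,8,9,10]=20  [3,4,5,7,8,9,10]=10  [4,5,6,7,8,9,10]=10
  size 8 → [0,2,3,4,5,8,9,10]=30  [0,3,4,5,7,8,9,10]=15  [1,2,5,6,7,8,9,10]=30  [1,4,5,6,7,8,9,10]=15  [2,3,4,5,7,8,9,10]=60  [2,4,5,6,7,8,9,10]=60  [3,4,5,6,7,8,9,10]=20
  size 9 → [0,2,3,4,5,7,8,9,10]=105  [0,3,4,5,6,7,8,9,10]=35  [1,2,4,5,6,7,8,9,10]=105  [1,3,4,5,6,7,8,9,10]=35  [2,3,4,5,6,7,8,9,10]=140
  first=0(h) contributes 280
  first=1(i) contributes 280
  first=2(m) contributes 70
|[w]| = 630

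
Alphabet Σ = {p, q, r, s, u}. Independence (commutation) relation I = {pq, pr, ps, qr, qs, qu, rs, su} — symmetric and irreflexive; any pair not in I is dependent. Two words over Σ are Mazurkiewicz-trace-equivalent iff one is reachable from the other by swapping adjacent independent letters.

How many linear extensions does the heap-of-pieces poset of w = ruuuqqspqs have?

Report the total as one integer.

drop 0:r onto floor
drop 1:u onto {0:r}
drop 2:u onto {1:u}
drop 3:u onto {2:u}
drop 4:q onto floor
drop 5:q onto {4:q}
drop 6:s onto floor
drop 7:p onto {3:u}
drop 8:q onto {5:q}
drop 9:s onto {6:s}
ground layer = {0:r, 4:q, 6:s}
drop-orders for the pieces not yet dropped (sum over which currently-grounded one goes next):
  1 to go: {7} 1  {8} 1  {9} 1
  2 to go: {3,7} 1  {5,8} 1  {6,9} 1  {7,8} 2  {7,9} 2  {8,9} 2
  3 to go: {2,3,7} 1  {3,7,8} 3  {3,7,9} 3  {4,5,8} 1  {5,7,8} 3  {5,8,9} 3  {6,7,9} 3  {6,8,9} 3  {7,8,9} 6
  4 to go: {1,2,3,7} 1  {2,3,7,8} 4  {2,3,7,9} 4  {3,5,7,8} 6  {3,6,7,9} 6  {3,7,8,9} 12  {4,5,7,8} 4  {4,5,8,9} 4  {5,6,8,9} 6  {5,7,8,9} 12  {6,7,8,9} 12
  5 to go: {0,1,2,3,7} 1  {1,2,3,7,8} 5  {1,2,3,7,9} 5  {2,3,5,7,8} 10  {2,3,6,7,9} 10  {2,3,7,8,9} 20  {3,4,5,7,8} 10  {3,5,7,8,9} 30  {3,6,7,8,9} 30  {4,5,6,8,9} 10  {4,5,7,8,9} 20  {5,6,7,8,9} 30
  6 to go: {0,1,2,3,7,8} 6  {0,1,2,3,7,9} 6  {1,2,3,5,7,8} 15  {1,2,3,6,7,9} 15  {1,2,3,7,8,9} 30  {2,3,4,5,7,8} 20  {2,3,5,7,8,9} 60  {2,3,6,7,8,9} 60  {3,4,5,7,8,9} 60  {3,5,6,7,8,9} 90  {4,5,6,7,8,9} 60
  7 to go: {0,1,2,3,5,7,8} 21  {0,1,2,3,6,7,9} 21  {0,1,2,3,7,8,9} 42  {1,2,3,4,5,7,8} 35  {1,2,3,5,7,8,9} 105  {1,2,3,6,7,8,9} 105  {2,3,4,5,7,8,9} 140  {2,3,5,6,7,8,9} 210  {3,4,5,6,7,8,9} 210
  8 to go: {0,1,2,3,4,5,7,8} 56  {0,1,2,3,5,7,8,9} 168  {0,1,2,3,6,7,8,9} 168  {1,2,3,4,5,7,8,9} 280  {1,2,3,5,6,7,8,9} 420  {2,3,4,5,6,7,8,9} 560
  if 0:r drops first: 1260 orders
  if 4:q drops first: 756 orders
  if 6:s drops first: 504 orders
heap linearizations: 2520

2520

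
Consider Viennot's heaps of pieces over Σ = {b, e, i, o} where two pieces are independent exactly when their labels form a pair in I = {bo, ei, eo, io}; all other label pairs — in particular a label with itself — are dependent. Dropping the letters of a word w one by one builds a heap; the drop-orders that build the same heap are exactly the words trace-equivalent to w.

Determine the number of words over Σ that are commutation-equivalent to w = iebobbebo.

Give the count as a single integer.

drop 0:i onto floor
drop 1:e onto floor
drop 2:b onto {0:i, 1:e}
drop 3:o onto floor
drop 4:b onto {2:b}
drop 5:b onto {4:b}
drop 6:e onto {5:b}
drop 7:b onto {6:e}
drop 8:o onto {3:o}
ground layer = {0:i, 1:e, 3:o}
drop-orders for the pieces not yet dropped (sum over which currently-grounded one goes next):
  1 to go: {7} 1  {8} 1
  2 to go: {3,8} 1  {6,7} 1  {7,8} 2
  3 to go: {3,7,8} 3  {5,6,7} 1  {6,7,8} 3
  4 to go: {3,6,7,8} 6  {4,5,6,7} 1  {5,6,7,8} 4
  5 to go: {2,4,5,6,7} 1  {3,5,6,7,8} 10  {4,5,6,7,8} 5
  6 to go: {0,2,4,5,6,7} 1  {1,2,4,5,6,7} 1  {2,4,5,6,7,8} 6  {3,4,5,6,7,8} 15
  7 to go: {0,1,2,4,5,6,7} 2  {0,2,4,5,6,7,8} 7  {1,2,4,5,6,7,8} 7  {2,3,4,5,6,7,8} 21
  if 0:i drops first: 28 orders
  if 1:e drops first: 28 orders
  if 3:o drops first: 16 orders
heap linearizations: 72

72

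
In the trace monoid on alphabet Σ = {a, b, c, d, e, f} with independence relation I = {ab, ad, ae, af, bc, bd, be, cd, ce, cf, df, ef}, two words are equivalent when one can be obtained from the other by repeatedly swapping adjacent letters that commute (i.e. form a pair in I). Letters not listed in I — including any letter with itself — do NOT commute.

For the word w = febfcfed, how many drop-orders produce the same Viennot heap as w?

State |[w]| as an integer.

280

drop 0:f onto floor
drop 1:e onto floor
drop 2:b onto {0:f}
drop 3:f onto {2:b}
drop 4:c onto floor
drop 5:f onto {3:f}
drop 6:e onto {1:e}
drop 7:d onto {6:e}
ground layer = {0:f, 1:e, 4:c}
drop-orders for the pieces not yet dropped (sum over which currently-grounded one goes next):
  1 to go: {4} 1  {5} 1  {7} 1
  2 to go: {3,5} 1  {4,5} 2  {4,7} 2  {5,7} 2  {6,7} 1
  3 to go: {1,6,7} 1  {2,3,5} 1  {3,4,5} 3  {3,5,7} 3  {4,5,7} 6  {4,6,7} 3  {5,6,7} 3
  4 to go: {0,2,3,5} 1  {1,4,6,7} 4  {1,5,6,7} 4  {2,3,4,5} 4  {2,3,5,7} 4  {3,4,5,7} 12  {3,5,6,7} 6  {4,5,6,7} 12
  5 to go: {0,2,3,4,5} 5  {0,2,3,5,7} 5  {1,3,5,6,7} 10  {1,4,5,6,7} 20  {2,3,4,5,7} 20  {2,3,5,6,7} 10  {3,4,5,6,7} 30
  6 to go: {0,2,3,4,5,7} 30  {0,2,3,5,6,7} 15  {1,2,3,5,6,7} 20  {1,3,4,5,6,7} 60  {2,3,4,5,6,7} 60
  if 0:f drops first: 140 orders
  if 1:e drops first: 105 orders
  if 4:c drops first: 35 orders
heap linearizations: 280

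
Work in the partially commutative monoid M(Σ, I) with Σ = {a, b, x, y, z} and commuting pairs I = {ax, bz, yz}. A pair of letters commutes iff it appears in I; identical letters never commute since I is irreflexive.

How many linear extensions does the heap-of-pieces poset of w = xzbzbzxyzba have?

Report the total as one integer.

30

#0=x has no predecessor
#1=z depends on [0:x]
#2=b depends on [0:x]
#3=z depends on [1:z]
#4=b depends on [2:b]
#5=z depends on [3:z]
#6=x depends on [4:b, 5:z]
#7=y depends on [6:x]
#8=z depends on [6:x]
#9=b depends on [7:y]
#10=a depends on [8:z, 9:b]
sources: [0:x]
N(rest) = Σ N(rest − s) over sources s of rest; N(one piece) = 1:
  size 1 → [10]=1
  size 2 → [8,10]=1  [9,10]=1
  size 3 → [7,9,10]=1  [8,9,10]=2
  size 4 → [7,8,9,10]=3
  size 5 → [6,7,8,9,10]=3
  size 6 → [4,6,7,8,9,10]=3  [5,6,7,8,9,10]=3
  size 7 → [2,4,6,7,8,9,10]=3  [3,5,6,7,8,9,10]=3  [4,5,6,7,8,9,10]=6
  size 8 → [1,3,5,6,7,8,9,10]=3  [2,4,5,6,7,8,9,10]=9  [3,4,5,6,7,8,9,10]=9
  size 9 → [1,3,4,5,6,7,8,9,10]=12  [2,3,4,5,6,7,8,9,10]=18
  first=0(x) contributes 30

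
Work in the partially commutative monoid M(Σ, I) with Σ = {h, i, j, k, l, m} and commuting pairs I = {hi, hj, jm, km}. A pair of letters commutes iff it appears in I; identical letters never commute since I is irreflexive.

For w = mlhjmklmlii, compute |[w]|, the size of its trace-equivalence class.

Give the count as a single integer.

#0=m has no predecessor
#1=l depends on [0:m]
#2=h depends on [1:l]
#3=j depends on [1:l]
#4=m depends on [2:h]
#5=k depends on [2:h, 3:j]
#6=l depends on [4:m, 5:k]
#7=m depends on [6:l]
#8=l depends on [7:m]
#9=i depends on [8:l]
#10=i depends on [9:i]
sources: [0:m]
N(rest) = Σ N(rest − s) over sources s of rest; N(one piece) = 1:
  size 1 → [10]=1
  size 2 → [9,10]=1
  size 3 → [8,9,10]=1
  size 4 → [7,8,9,10]=1
  size 5 → [6,7,8,9,10]=1
  size 6 → [4,6,7,8,9,10]=1  [5,6,7,8,9,10]=1
  size 7 → [3,5,6,7,8,9,10]=1  [4,5,6,7,8,9,10]=2
  size 8 → [2,4,5,6,7,8,9,10]=2  [3,4,5,6,7,8,9,10]=3
  size 9 → [2,3,4,5,6,7,8,9,10]=5
  first=0(m) contributes 5

5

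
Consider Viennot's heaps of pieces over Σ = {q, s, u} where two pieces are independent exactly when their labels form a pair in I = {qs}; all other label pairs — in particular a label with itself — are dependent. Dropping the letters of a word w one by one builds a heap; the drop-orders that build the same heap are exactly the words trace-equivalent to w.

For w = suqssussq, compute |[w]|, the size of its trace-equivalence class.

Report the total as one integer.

#0=s has no predecessor
#1=u depends on [0:s]
#2=q depends on [1:u]
#3=s depends on [1:u]
#4=s depends on [3:s]
#5=u depends on [2:q, 4:s]
#6=s depends on [5:u]
#7=s depends on [6:s]
#8=q depends on [5:u]
sources: [0:s]
N(rest) = Σ N(rest − s) over sources s of rest; N(one piece) = 1:
  size 1 → [7]=1  [8]=1
  size 2 → [6,7]=1  [7,8]=2
  size 3 → [6,7,8]=3
  size 4 → [5,6,7,8]=3
  size 5 → [2,5,6,7,8]=3  [4,5,6,7,8]=3
  size 6 → [2,4,5,6,7,8]=6  [3,4,5,6,7,8]=3
  size 7 → [2,3,4,5,6,7,8]=9
  first=0(s) contributes 9

9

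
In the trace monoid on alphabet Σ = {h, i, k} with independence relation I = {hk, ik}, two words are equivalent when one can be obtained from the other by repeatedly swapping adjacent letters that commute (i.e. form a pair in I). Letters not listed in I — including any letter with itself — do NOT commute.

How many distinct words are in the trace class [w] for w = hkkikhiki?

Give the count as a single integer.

0(h) covers ∅
1(k) covers ∅
2(k) covers 1:k
3(i) covers 0:h
4(k) covers 2:k
5(h) covers 3:i
6(i) covers 5:h
7(k) covers 4:k
8(i) covers 6:i
floor of heap: 0:h, 1:k
completions by unplaced set U, small U first (add the entries for U minus each lowest piece of U):
  |U|=1: {7}:1  {8}:1
  |U|=2: {4,7}:1  {6,8}:1  {7,8}:2
  |U|=3: {2,4,7}:1  {4,7,8}:3  {5,6,8}:1  {6,7,8}:3
  |U|=4: {1,2,4,7}:1  {2,4,7,8}:4  {3,5,6,8}:1  {4,6,7,8}:6  {5,6,7,8}:4
  |U|=5: {0,3,5,6,8}:1  {1,2,4,7,8}:5  {2,4,6,7,8}:10  {3,5,6,7,8}:5  {4,5,6,7,8}:10
  |U|=6: {0,3,5,6,7,8}:6  {1,2,4,6,7,8}:15  {2,4,5,6,7,8}:20  {3,4,5,6,7,8}:15
  |U|=7: {0,3,4,5,6,7,8}:21  {1,2,4,5,6,7,8}:35  {2,3,4,5,6,7,8}:35
  start at 0(h): 70
  start at 1(k): 56
sum over floor = 126

126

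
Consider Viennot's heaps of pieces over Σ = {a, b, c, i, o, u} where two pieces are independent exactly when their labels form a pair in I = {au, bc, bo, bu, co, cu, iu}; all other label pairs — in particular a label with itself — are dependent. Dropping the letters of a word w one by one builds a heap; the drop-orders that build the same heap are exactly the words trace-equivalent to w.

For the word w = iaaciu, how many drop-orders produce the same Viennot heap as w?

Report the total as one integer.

piece 0:i — minimal
piece 1:a rests on {0:i}
piece 2:a rests on {1:a}
piece 3:c rests on {2:a}
piece 4:i rests on {3:c}
piece 5:u — minimal
minimal pieces: {0:i, 5:u}
ways to finish when only these pieces remain (= sum over removing one remaining piece with nothing left below it):
  1 left: {4}→1  {5}→1
  2 left: {3,4}→1  {4,5}→2
  3 left: {2,3,4}→1  {3,4,5}→3
  4 left: {1,2,3,4}→1  {2,3,4,5}→4
  placing 0:i first → 5 extensions
  placing 5:u first → 1 extensions
total linear extensions = 6

6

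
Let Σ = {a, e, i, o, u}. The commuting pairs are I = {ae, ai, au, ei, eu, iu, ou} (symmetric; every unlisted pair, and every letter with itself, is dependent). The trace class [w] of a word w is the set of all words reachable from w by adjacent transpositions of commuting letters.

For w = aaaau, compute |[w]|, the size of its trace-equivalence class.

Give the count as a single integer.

5

piece 0:a — minimal
piece 1:a rests on {0:a}
piece 2:a rests on {1:a}
piece 3:a rests on {2:a}
piece 4:u — minimal
minimal pieces: {0:a, 4:u}
ways to finish when only these pieces remain (= sum over removing one remaining piece with nothing left below it):
  1 left: {3}→1  {4}→1
  2 left: {2,3}→1  {3,4}→2
  3 left: {1,2,3}→1  {2,3,4}→3
  placing 0:a first → 4 extensions
  placing 4:u first → 1 extensions
total linear extensions = 5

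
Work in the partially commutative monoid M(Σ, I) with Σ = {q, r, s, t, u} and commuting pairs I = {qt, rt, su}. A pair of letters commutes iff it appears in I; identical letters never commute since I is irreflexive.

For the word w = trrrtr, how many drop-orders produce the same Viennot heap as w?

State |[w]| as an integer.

piece 0:t — minimal
piece 1:r — minimal
piece 2:r rests on {1:r}
piece 3:r rests on {2:r}
piece 4:t rests on {0:t}
piece 5:r rests on {3:r}
minimal pieces: {0:t, 1:r}
ways to finish when only these pieces remain (= sum over removing one remaining piece with nothing left below it):
  1 left: {4}→1  {5}→1
  2 left: {0,4}→1  {3,5}→1  {4,5}→2
  3 left: {0,4,5}→3  {2,3,5}→1  {3,4,5}→3
  4 left: {0,3,4,5}→6  {1,2,3,5}→1  {2,3,4,5}→4
  placing 0:t first → 5 extensions
  placing 1:r first → 10 extensions
total linear extensions = 15

15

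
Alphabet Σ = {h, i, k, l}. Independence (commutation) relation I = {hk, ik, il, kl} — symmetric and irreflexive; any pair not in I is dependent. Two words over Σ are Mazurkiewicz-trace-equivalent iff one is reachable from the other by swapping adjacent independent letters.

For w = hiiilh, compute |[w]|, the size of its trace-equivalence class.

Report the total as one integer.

4

#0=h has no predecessor
#1=i depends on [0:h]
#2=i depends on [1:i]
#3=i depends on [2:i]
#4=l depends on [0:h]
#5=h depends on [3:i, 4:l]
sources: [0:h]
N(rest) = Σ N(rest − s) over sources s of rest; N(one piece) = 1:
  size 1 → [5]=1
  size 2 → [3,5]=1  [4,5]=1
  size 3 → [2,3,5]=1  [3,4,5]=2
  size 4 → [1,2,3,5]=1  [2,3,4,5]=3
  first=0(h) contributes 4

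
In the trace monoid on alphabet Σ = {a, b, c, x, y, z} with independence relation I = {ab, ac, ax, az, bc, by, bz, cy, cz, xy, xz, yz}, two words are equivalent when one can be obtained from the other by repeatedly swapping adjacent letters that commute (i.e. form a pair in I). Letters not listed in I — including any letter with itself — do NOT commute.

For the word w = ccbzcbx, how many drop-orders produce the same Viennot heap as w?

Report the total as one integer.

piece 0:c — minimal
piece 1:c rests on {0:c}
piece 2:b — minimal
piece 3:z — minimal
piece 4:c rests on {1:c}
piece 5:b rests on {2:b}
piece 6:x rests on {4:c, 5:b}
minimal pieces: {0:c, 2:b, 3:z}
ways to finish when only these pieces remain (= sum over removing one remaining piece with nothing left below it):
  1 left: {3}→1  {6}→1
  2 left: {3,6}→2  {4,6}→1  {5,6}→1
  3 left: {1,4,6}→1  {2,5,6}→1  {3,4,6}→3  {3,5,6}→3  {4,5,6}→2
  4 left: {0,1,4,6}→1  {1,3,4,6}→4  {1,4,5,6}→3  {2,3,5,6}→4  {2,4,5,6}→3  {3,4,5,6}→8
  5 left: {0,1,3,4,6}→5  {0,1,4,5,6}→4  {1,2,4,5,6}→6  {1,3,4,5,6}→15  {2,3,4,5,6}→15
  placing 0:c first → 36 extensions
  placing 2:b first → 24 extensions
  placing 3:z first → 10 extensions
total linear extensions = 70

70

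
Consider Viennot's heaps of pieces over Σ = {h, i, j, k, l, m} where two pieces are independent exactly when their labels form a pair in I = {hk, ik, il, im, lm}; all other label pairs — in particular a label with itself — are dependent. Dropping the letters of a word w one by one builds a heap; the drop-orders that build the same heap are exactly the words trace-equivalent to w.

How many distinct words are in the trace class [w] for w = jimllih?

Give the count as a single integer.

drop 0:j onto floor
drop 1:i onto {0:j}
drop 2:m onto {0:j}
drop 3:l onto {0:j}
drop 4:l onto {3:l}
drop 5:i onto {1:i}
drop 6:h onto {2:m, 4:l, 5:i}
ground layer = {0:j}
drop-orders for the pieces not yet dropped (sum over which currently-grounded one goes next):
  1 to go: {6} 1
  2 to go: {2,6} 1  {4,6} 1  {5,6} 1
  3 to go: {1,5,6} 1  {2,4,6} 2  {2,5,6} 2  {3,4,6} 1  {4,5,6} 2
  4 to go: {1,2,5,6} 3  {1,4,5,6} 3  {2,3,4,6} 3  {2,4,5,6} 6  {3,4,5,6} 3
  5 to go: {1,2,4,5,6} 12  {1,3,4,5,6} 6  {2,3,4,5,6} 12
  if 0:j drops first: 30 orders

30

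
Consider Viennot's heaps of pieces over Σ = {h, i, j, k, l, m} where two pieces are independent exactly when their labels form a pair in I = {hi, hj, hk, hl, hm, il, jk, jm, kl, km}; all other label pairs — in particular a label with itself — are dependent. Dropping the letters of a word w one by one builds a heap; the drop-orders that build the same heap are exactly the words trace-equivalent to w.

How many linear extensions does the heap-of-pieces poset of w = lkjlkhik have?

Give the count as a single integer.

176

piece 0:l — minimal
piece 1:k — minimal
piece 2:j rests on {0:l}
piece 3:l rests on {2:j}
piece 4:k rests on {1:k}
piece 5:h — minimal
piece 6:i rests on {2:j, 4:k}
piece 7:k rests on {6:i}
minimal pieces: {0:l, 1:k, 5:h}
ways to finish when only these pieces remain (= sum over removing one remaining piece with nothing left below it):
  1 left: {3}→1  {5}→1  {7}→1
  2 left: {3,5}→2  {3,7}→2  {5,7}→2  {6,7}→1
  3 left: {3,5,7}→6  {3,6,7}→3  {4,6,7}→1  {5,6,7}→3
  4 left: {1,4,6,7}→1  {2,3,6,7}→3  {3,4,6,7}→4  {3,5,6,7}→12  {4,5,6,7}→4
  5 left: {0,2,3,6,7}→3  {1,3,4,6,7}→5  {1,4,5,6,7}→5  {2,3,4,6,7}→7  {2,3,5,6,7}→15  {3,4,5,6,7}→20
  6 left: {0,2,3,4,6,7}→10  {0,2,3,5,6,7}→18  {1,2,3,4,6,7}→12  {1,3,4,5,6,7}→30  {2,3,4,5,6,7}→42
  placing 0:l first → 84 extensions
  placing 1:k first → 70 extensions
  placing 5:h first → 22 extensions
total linear extensions = 176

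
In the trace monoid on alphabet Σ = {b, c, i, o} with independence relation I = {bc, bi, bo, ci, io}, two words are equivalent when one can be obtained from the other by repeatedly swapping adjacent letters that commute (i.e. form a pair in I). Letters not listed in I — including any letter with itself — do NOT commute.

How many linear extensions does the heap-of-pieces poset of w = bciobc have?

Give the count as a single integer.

60

drop 0:b onto floor
drop 1:c onto floor
drop 2:i onto floor
drop 3:o onto {1:c}
drop 4:b onto {0:b}
drop 5:c onto {3:o}
ground layer = {0:b, 1:c, 2:i}
drop-orders for the pieces not yet dropped (sum over which currently-grounded one goes next):
  1 to go: {2} 1  {4} 1  {5} 1
  2 to go: {0,4} 1  {2,4} 2  {2,5} 2  {3,5} 1  {4,5} 2
  3 to go: {0,2,4} 3  {0,4,5} 3  {1,3,5} 1  {2,3,5} 3  {2,4,5} 6  {3,4,5} 3
  4 to go: {0,2,4,5} 12  {0,3,4,5} 6  {1,2,3,5} 4  {1,3,4,5} 4  {2,3,4,5} 12
  if 0:b drops first: 20 orders
  if 1:c drops first: 30 orders
  if 2:i drops first: 10 orders
heap linearizations: 60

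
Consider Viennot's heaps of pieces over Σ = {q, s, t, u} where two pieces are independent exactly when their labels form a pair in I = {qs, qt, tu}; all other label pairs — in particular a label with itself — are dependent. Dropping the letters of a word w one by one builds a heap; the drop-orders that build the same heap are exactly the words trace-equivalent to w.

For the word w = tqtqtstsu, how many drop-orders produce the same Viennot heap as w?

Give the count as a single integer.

28

piece 0:t — minimal
piece 1:q — minimal
piece 2:t rests on {0:t}
piece 3:q rests on {1:q}
piece 4:t rests on {2:t}
piece 5:s rests on {4:t}
piece 6:t rests on {5:s}
piece 7:s rests on {6:t}
piece 8:u rests on {3:q, 7:s}
minimal pieces: {0:t, 1:q}
ways to finish when only these pieces remain (= sum over removing one remaining piece with nothing left below it):
  1 left: {8}→1
  2 left: {3,8}→1  {7,8}→1
  3 left: {1,3,8}→1  {3,7,8}→2  {6,7,8}→1
  4 left: {1,3,7,8}→3  {3,6,7,8}→3  {5,6,7,8}→1
  5 left: {1,3,6,7,8}→6  {3,5,6,7,8}→4  {4,5,6,7,8}→1
  6 left: {1,3,5,6,7,8}→10  {2,4,5,6,7,8}→1  {3,4,5,6,7,8}→5
  7 left: {0,2,4,5,6,7,8}→1  {1,3,4,5,6,7,8}→15  {2,3,4,5,6,7,8}→6
  placing 0:t first → 21 extensions
  placing 1:q first → 7 extensions
total linear extensions = 28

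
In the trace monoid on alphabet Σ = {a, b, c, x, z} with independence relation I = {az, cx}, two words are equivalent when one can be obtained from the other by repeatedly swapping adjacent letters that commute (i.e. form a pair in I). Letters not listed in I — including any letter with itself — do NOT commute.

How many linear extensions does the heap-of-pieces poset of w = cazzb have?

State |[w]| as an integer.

#0=c has no predecessor
#1=a depends on [0:c]
#2=z depends on [0:c]
#3=z depends on [2:z]
#4=b depends on [1:a, 3:z]
sources: [0:c]
N(rest) = Σ N(rest − s) over sources s of rest; N(one piece) = 1:
  size 1 → [4]=1
  size 2 → [1,4]=1  [3,4]=1
  size 3 → [1,3,4]=2  [2,3,4]=1
  first=0(c) contributes 3

3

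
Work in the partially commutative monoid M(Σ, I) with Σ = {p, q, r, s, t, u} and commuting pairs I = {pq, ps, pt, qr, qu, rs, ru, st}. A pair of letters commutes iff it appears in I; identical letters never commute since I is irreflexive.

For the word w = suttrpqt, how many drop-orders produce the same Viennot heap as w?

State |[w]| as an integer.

5

piece 0:s — minimal
piece 1:u rests on {0:s}
piece 2:t rests on {1:u}
piece 3:t rests on {2:t}
piece 4:r rests on {3:t}
piece 5:p rests on {4:r}
piece 6:q rests on {3:t}
piece 7:t rests on {4:r, 6:q}
minimal pieces: {0:s}
ways to finish when only these pieces remain (= sum over removing one remaining piece with nothing left below it):
  1 left: {5}→1  {7}→1
  2 left: {5,7}→2  {6,7}→1
  3 left: {4,5,7}→2  {5,6,7}→3
  4 left: {4,5,6,7}→5
  5 left: {3,4,5,6,7}→5
  6 left: {2,3,4,5,6,7}→5
  placing 0:s first → 5 extensions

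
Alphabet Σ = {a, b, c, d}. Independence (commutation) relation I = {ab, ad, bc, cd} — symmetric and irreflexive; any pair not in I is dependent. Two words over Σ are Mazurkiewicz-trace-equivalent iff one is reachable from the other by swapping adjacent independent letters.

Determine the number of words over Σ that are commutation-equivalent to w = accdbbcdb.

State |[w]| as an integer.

drop 0:a onto floor
drop 1:c onto {0:a}
drop 2:c onto {1:c}
drop 3:d onto floor
drop 4:b onto {3:d}
drop 5:b onto {4:b}
drop 6:c onto {2:c}
drop 7:d onto {5:b}
drop 8:b onto {7:d}
ground layer = {0:a, 3:d}
drop-orders for the pieces not yet dropped (sum over which currently-grounded one goes next):
  1 to go: {6} 1  {8} 1
  2 to go: {2,6} 1  {6,8} 2  {7,8} 1
  3 to go: {1,2,6} 1  {2,6,8} 3  {5,7,8} 1  {6,7,8} 3
  4 to go: {0,1,2,6} 1  {1,2,6,8} 4  {2,6,7,8} 6  {4,5,7,8} 1  {5,6,7,8} 4
  5 to go: {0,1,2,6,8} 5  {1,2,6,7,8} 10  {2,5,6,7,8} 10  {3,4,5,7,8} 1  {4,5,6,7,8} 5
  6 to go: {0,1,2,6,7,8} 15  {1,2,5,6,7,8} 20  {2,4,5,6,7,8} 15  {3,4,5,6,7,8} 6
  7 to go: {0,1,2,5,6,7,8} 35  {1,2,4,5,6,7,8} 35  {2,3,4,5,6,7,8} 21
  if 0:a drops first: 56 orders
  if 3:d drops first: 70 orders
heap linearizations: 126

126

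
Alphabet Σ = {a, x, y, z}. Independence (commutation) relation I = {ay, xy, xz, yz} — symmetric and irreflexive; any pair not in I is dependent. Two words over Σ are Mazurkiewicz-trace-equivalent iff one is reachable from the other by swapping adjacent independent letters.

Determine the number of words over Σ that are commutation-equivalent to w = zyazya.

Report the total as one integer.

15

piece 0:z — minimal
piece 1:y — minimal
piece 2:a rests on {0:z}
piece 3:z rests on {2:a}
piece 4:y rests on {1:y}
piece 5:a rests on {3:z}
minimal pieces: {0:z, 1:y}
ways to finish when only these pieces remain (= sum over removing one remaining piece with nothing left below it):
  1 left: {4}→1  {5}→1
  2 left: {1,4}→1  {3,5}→1  {4,5}→2
  3 left: {1,4,5}→3  {2,3,5}→1  {3,4,5}→3
  4 left: {0,2,3,5}→1  {1,3,4,5}→6  {2,3,4,5}→4
  placing 0:z first → 10 extensions
  placing 1:y first → 5 extensions
total linear extensions = 15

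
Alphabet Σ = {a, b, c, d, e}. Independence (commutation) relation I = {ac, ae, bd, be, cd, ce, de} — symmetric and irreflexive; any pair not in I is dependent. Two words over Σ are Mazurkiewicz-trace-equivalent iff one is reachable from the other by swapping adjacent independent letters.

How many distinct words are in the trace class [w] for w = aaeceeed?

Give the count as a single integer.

piece 0:a — minimal
piece 1:a rests on {0:a}
piece 2:e — minimal
piece 3:c — minimal
piece 4:e rests on {2:e}
piece 5:e rests on {4:e}
piece 6:e rests on {5:e}
piece 7:d rests on {1:a}
minimal pieces: {0:a, 2:e, 3:c}
ways to finish when only these pieces remain (= sum over removing one remaining piece with nothing left below it):
  1 left: {3}→1  {6}→1  {7}→1
  2 left: {1,7}→1  {3,6}→2  {3,7}→2  {5,6}→1  {6,7}→2
  3 left: {0,1,7}→1  {1,3,7}→3  {1,6,7}→3  {3,5,6}→3  {3,6,7}→6  {4,5,6}→1  {5,6,7}→3
  4 left: {0,1,3,7}→4  {0,1,6,7}→4  {1,3,6,7}→12  {1,5,6,7}→6  {2,4,5,6}→1  {3,4,5,6}→4  {3,5,6,7}→12  {4,5,6,7}→4
  5 left: {0,1,3,6,7}→20  {0,1,5,6,7}→10  {1,3,5,6,7}→30  {1,4,5,6,7}→10  {2,3,4,5,6}→5  {2,4,5,6,7}→5  {3,4,5,6,7}→20
  6 left: {0,1,3,5,6,7}→60  {0,1,4,5,6,7}→20  {1,2,4,5,6,7}→15  {1,3,4,5,6,7}→60  {2,3,4,5,6,7}→30
  placing 0:a first → 105 extensions
  placing 2:e first → 140 extensions
  placing 3:c first → 35 extensions
total linear extensions = 280

280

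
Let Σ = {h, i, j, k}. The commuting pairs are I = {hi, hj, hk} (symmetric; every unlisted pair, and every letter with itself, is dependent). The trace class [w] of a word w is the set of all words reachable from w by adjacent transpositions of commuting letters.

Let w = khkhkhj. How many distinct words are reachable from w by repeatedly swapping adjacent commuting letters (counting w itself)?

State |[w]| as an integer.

0(k) covers ∅
1(h) covers ∅
2(k) covers 0:k
3(h) covers 1:h
4(k) covers 2:k
5(h) covers 3:h
6(j) covers 4:k
floor of heap: 0:k, 1:h
completions by unplaced set U, small U first (add the entries for U minus each lowest piece of U):
  |U|=1: {5}:1  {6}:1
  |U|=2: {3,5}:1  {4,6}:1  {5,6}:2
  |U|=3: {1,3,5}:1  {2,4,6}:1  {3,5,6}:3  {4,5,6}:3
  |U|=4: {0,2,4,6}:1  {1,3,5,6}:4  {2,4,5,6}:4  {3,4,5,6}:6
  |U|=5: {0,2,4,5,6}:5  {1,3,4,5,6}:10  {2,3,4,5,6}:10
  start at 0(k): 20
  start at 1(h): 15
sum over floor = 35

35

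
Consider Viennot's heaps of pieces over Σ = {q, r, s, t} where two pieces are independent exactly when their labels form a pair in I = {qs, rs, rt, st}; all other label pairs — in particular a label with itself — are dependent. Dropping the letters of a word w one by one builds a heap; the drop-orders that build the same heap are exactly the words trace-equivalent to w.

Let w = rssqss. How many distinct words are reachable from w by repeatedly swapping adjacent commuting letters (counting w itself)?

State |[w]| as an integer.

15

#0=r has no predecessor
#1=s has no predecessor
#2=s depends on [1:s]
#3=q depends on [0:r]
#4=s depends on [2:s]
#5=s depends on [4:s]
sources: [0:r, 1:s]
N(rest) = Σ N(rest − s) over sources s of rest; N(one piece) = 1:
  size 1 → [3]=1  [5]=1
  size 2 → [0,3]=1  [3,5]=2  [4,5]=1
  size 3 → [0,3,5]=3  [2,4,5]=1  [3,4,5]=3
  size 4 → [0,3,4,5]=6  [1,2,4,5]=1  [2,3,4,5]=4
  first=0(r) contributes 5
  first=1(s) contributes 10
|[w]| = 15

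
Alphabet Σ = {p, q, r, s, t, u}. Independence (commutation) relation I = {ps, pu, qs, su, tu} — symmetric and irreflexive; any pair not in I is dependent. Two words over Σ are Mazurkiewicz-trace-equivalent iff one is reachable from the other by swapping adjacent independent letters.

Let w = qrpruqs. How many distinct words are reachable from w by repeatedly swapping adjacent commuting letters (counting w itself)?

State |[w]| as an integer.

3

piece 0:q — minimal
piece 1:r rests on {0:q}
piece 2:p rests on {1:r}
piece 3:r rests on {2:p}
piece 4:u rests on {3:r}
piece 5:q rests on {4:u}
piece 6:s rests on {3:r}
minimal pieces: {0:q}
ways to finish when only these pieces remain (= sum over removing one remaining piece with nothing left below it):
  1 left: {5}→1  {6}→1
  2 left: {4,5}→1  {5,6}→2
  3 left: {4,5,6}→3
  4 left: {3,4,5,6}→3
  5 left: {2,3,4,5,6}→3
  placing 0:q first → 3 extensions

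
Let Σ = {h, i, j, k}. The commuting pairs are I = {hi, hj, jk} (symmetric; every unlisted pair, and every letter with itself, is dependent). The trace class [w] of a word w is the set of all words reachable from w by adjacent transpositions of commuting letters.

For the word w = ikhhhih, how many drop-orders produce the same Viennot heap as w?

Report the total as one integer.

0(i) covers ∅
1(k) covers 0:i
2(h) covers 1:k
3(h) covers 2:h
4(h) covers 3:h
5(i) covers 1:k
6(h) covers 4:h
floor of heap: 0:i
completions by unplaced set U, small U first (add the entries for U minus each lowest piece of U):
  |U|=1: {5}:1  {6}:1
  |U|=2: {4,6}:1  {5,6}:2
  |U|=3: {3,4,6}:1  {4,5,6}:3
  |U|=4: {2,3,4,6}:1  {3,4,5,6}:4
  |U|=5: {2,3,4,5,6}:5
  start at 0(i): 5

5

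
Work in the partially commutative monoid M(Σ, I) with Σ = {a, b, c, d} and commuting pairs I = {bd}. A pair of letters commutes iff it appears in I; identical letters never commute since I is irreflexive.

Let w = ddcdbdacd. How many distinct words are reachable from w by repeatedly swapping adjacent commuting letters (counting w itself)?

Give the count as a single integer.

piece 0:d — minimal
piece 1:d rests on {0:d}
piece 2:c rests on {1:d}
piece 3:d rests on {2:c}
piece 4:b rests on {2:c}
piece 5:d rests on {3:d}
piece 6:a rests on {4:b, 5:d}
piece 7:c rests on {6:a}
piece 8:d rests on {7:c}
minimal pieces: {0:d}
ways to finish when only these pieces remain (= sum over removing one remaining piece with nothing left below it):
  1 left: {8}→1
  2 left: {7,8}→1
  3 left: {6,7,8}→1
  4 left: {4,6,7,8}→1  {5,6,7,8}→1
  5 left: {3,5,6,7,8}→1  {4,5,6,7,8}→2
  6 left: {3,4,5,6,7,8}→3
  7 left: {2,3,4,5,6,7,8}→3
  placing 0:d first → 3 extensions

3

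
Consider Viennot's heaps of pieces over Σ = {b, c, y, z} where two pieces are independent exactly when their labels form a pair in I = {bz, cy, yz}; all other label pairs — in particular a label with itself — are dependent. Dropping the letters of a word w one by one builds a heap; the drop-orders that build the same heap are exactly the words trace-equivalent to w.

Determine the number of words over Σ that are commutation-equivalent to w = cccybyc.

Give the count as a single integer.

drop 0:c onto floor
drop 1:c onto {0:c}
drop 2:c onto {1:c}
drop 3:y onto floor
drop 4:b onto {2:c, 3:y}
drop 5:y onto {4:b}
drop 6:c onto {4:b}
ground layer = {0:c, 3:y}
drop-orders for the pieces not yet dropped (sum over which currently-grounded one goes next):
  1 to go: {5} 1  {6} 1
  2 to go: {5,6} 2
  3 to go: {4,5,6} 2
  4 to go: {2,4,5,6} 2  {3,4,5,6} 2
  5 to go: {1,2,4,5,6} 2  {2,3,4,5,6} 4
  if 0:c drops first: 6 orders
  if 3:y drops first: 2 orders
heap linearizations: 8

8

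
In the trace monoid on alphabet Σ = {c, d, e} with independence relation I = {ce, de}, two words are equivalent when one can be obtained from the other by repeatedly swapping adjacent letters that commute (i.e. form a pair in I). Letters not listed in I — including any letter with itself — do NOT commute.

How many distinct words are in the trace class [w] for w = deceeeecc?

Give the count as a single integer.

#0=d has no predecessor
#1=e has no predecessor
#2=c depends on [0:d]
#3=e depends on [1:e]
#4=e depends on [3:e]
#5=e depends on [4:e]
#6=e depends on [5:e]
#7=c depends on [2:c]
#8=c depends on [7:c]
sources: [0:d, 1:e]
N(rest) = Σ N(rest − s) over sources s of rest; N(one piece) = 1:
  size 1 → [6]=1  [8]=1
  size 2 → [5,6]=1  [6,8]=2  [7,8]=1
  size 3 → [2,7,8]=1  [4,5,6]=1  [5,6,8]=3  [6,7,8]=3
  size 4 → [0,2,7,8]=1  [2,6,7,8]=4  [3,4,5,6]=1  [4,5,6,8]=4  [5,6,7,8]=6
  size 5 → [0,2,6,7,8]=5  [1,3,4,5,6]=1  [2,5,6,7,8]=10  [3,4,5,6,8]=5  [4,5,6,7,8]=10
  size 6 → [0,2,5,6,7,8]=15  [1,3,4,5,6,8]=6  [2,4,5,6,7,8]=20  [3,4,5,6,7,8]=15
  size 7 → [0,2,4,5,6,7,8]=35  [1,3,4,5,6,7,8]=21  [2,3,4,5,6,7,8]=35
  first=0(d) contributes 56
  first=1(e) contributes 70
|[w]| = 126

126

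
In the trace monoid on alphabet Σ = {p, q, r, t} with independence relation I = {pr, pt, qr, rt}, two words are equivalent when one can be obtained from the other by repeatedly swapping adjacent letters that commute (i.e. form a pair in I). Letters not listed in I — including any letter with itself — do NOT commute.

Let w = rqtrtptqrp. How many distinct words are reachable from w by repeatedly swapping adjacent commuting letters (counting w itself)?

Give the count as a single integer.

480

piece 0:r — minimal
piece 1:q — minimal
piece 2:t rests on {1:q}
piece 3:r rests on {0:r}
piece 4:t rests on {2:t}
piece 5:p rests on {1:q}
piece 6:t rests on {4:t}
piece 7:q rests on {5:p, 6:t}
piece 8:r rests on {3:r}
piece 9:p rests on {7:q}
minimal pieces: {0:r, 1:q}
ways to finish when only these pieces remain (= sum over removing one remaining piece with nothing left below it):
  1 left: {8}→1  {9}→1
  2 left: {3,8}→1  {7,9}→1  {8,9}→2
  3 left: {0,3,8}→1  {3,8,9}→3  {5,7,9}→1  {6,7,9}→1  {7,8,9}→3
  4 left: {0,3,8,9}→4  {3,7,8,9}→6  {4,6,7,9}→1  {5,6,7,9}→2  {5,7,8,9}→4  {6,7,8,9}→4
  5 left: {0,3,7,8,9}→10  {2,4,6,7,9}→1  {3,5,7,8,9}→10  {3,6,7,8,9}→10  {4,5,6,7,9}→3  {4,6,7,8,9}→5  {5,6,7,8,9}→10
  6 left: {0,3,5,7,8,9}→20  {0,3,6,7,8,9}→20  {2,4,5,6,7,9}→4  {2,4,6,7,8,9}→6  {3,4,6,7,8,9}→15  {3,5,6,7,8,9}→30  {4,5,6,7,8,9}→18
  7 left: {0,3,4,6,7,8,9}→35  {0,3,5,6,7,8,9}→70  {1,2,4,5,6,7,9}→4  {2,3,4,6,7,8,9}→21  {2,4,5,6,7,8,9}→28  {3,4,5,6,7,8,9}→63
  8 left: {0,2,3,4,6,7,8,9}→56  {0,3,4,5,6,7,8,9}→168  {1,2,4,5,6,7,8,9}→32  {2,3,4,5,6,7,8,9}→112
  placing 0:r first → 144 extensions
  placing 1:q first → 336 extensions
total linear extensions = 480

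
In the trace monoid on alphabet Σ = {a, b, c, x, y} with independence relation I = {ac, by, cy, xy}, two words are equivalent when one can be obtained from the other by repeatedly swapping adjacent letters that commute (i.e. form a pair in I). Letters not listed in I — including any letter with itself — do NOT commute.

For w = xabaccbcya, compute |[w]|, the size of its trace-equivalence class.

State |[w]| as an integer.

piece 0:x — minimal
piece 1:a rests on {0:x}
piece 2:b rests on {1:a}
piece 3:a rests on {2:b}
piece 4:c rests on {2:b}
piece 5:c rests on {4:c}
piece 6:b rests on {3:a, 5:c}
piece 7:c rests on {6:b}
piece 8:y rests on {3:a}
piece 9:a rests on {6:b, 8:y}
minimal pieces: {0:x}
ways to finish when only these pieces remain (= sum over removing one remaining piece with nothing left below it):
  1 left: {7}→1  {9}→1
  2 left: {7,9}→2  {8,9}→1
  3 left: {6,7,9}→2  {7,8,9}→3
  4 left: {5,6,7,9}→2  {6,7,8,9}→5
  5 left: {3,6,7,8,9}→5  {4,5,6,7,9}→2  {5,6,7,8,9}→7
  6 left: {3,5,6,7,8,9}→12  {4,5,6,7,8,9}→9
  7 left: {3,4,5,6,7,8,9}→21
  8 left: {2,3,4,5,6,7,8,9}→21
  placing 0:x first → 21 extensions

21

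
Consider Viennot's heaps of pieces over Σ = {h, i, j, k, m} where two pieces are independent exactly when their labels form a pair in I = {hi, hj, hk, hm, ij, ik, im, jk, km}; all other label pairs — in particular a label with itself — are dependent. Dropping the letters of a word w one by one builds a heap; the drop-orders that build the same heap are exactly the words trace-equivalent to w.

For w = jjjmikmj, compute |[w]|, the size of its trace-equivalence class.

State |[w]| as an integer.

0(j) covers ∅
1(j) covers 0:j
2(j) covers 1:j
3(m) covers 2:j
4(i) covers ∅
5(k) covers ∅
6(m) covers 3:m
7(j) covers 6:m
floor of heap: 0:j, 4:i, 5:k
completions by unplaced set U, small U first (add the entries for U minus each lowest piece of U):
  |U|=1: {4}:1  {5}:1  {7}:1
  |U|=2: {4,5}:2  {4,7}:2  {5,7}:2  {6,7}:1
  |U|=3: {3,6,7}:1  {4,5,7}:6  {4,6,7}:3  {5,6,7}:3
  |U|=4: {2,3,6,7}:1  {3,4,6,7}:4  {3,5,6,7}:4  {4,5,6,7}:12
  |U|=5: {1,2,3,6,7}:1  {2,3,4,6,7}:5  {2,3,5,6,7}:5  {3,4,5,6,7}:20
  |U|=6: {0,1,2,3,6,7}:1  {1,2,3,4,6,7}:6  {1,2,3,5,6,7}:6  {2,3,4,5,6,7}:30
  start at 0(j): 42
  start at 4(i): 7
  start at 5(k): 7
sum over floor = 56

56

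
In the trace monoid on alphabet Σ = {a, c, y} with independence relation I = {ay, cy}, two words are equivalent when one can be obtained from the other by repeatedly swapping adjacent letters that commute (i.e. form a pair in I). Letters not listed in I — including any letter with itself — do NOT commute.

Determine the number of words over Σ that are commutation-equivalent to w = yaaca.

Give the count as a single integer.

0(y) covers ∅
1(a) covers ∅
2(a) covers 1:a
3(c) covers 2:a
4(a) covers 3:c
floor of heap: 0:y, 1:a
completions by unplaced set U, small U first (add the entries for U minus each lowest piece of U):
  |U|=1: {0}:1  {4}:1
  |U|=2: {0,4}:2  {3,4}:1
  |U|=3: {0,3,4}:3  {2,3,4}:1
  start at 0(y): 1
  start at 1(a): 4
sum over floor = 5

5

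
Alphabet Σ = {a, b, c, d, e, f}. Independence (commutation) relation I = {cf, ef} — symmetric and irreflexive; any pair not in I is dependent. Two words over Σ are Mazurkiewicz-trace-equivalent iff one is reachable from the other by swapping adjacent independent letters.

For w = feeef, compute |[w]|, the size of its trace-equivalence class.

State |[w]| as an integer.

0(f) covers ∅
1(e) covers ∅
2(e) covers 1:e
3(e) covers 2:e
4(f) covers 0:f
floor of heap: 0:f, 1:e
completions by unplaced set U, small U first (add the entries for U minus each lowest piece of U):
  |U|=1: {3}:1  {4}:1
  |U|=2: {0,4}:1  {2,3}:1  {3,4}:2
  |U|=3: {0,3,4}:3  {1,2,3}:1  {2,3,4}:3
  start at 0(f): 4
  start at 1(e): 6
sum over floor = 10

10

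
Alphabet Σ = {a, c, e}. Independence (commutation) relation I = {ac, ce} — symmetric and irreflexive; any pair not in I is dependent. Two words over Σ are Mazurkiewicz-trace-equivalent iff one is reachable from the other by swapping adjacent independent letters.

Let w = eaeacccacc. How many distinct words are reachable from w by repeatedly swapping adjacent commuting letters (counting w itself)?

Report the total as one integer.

piece 0:e — minimal
piece 1:a rests on {0:e}
piece 2:e rests on {1:a}
piece 3:a rests on {2:e}
piece 4:c — minimal
piece 5:c rests on {4:c}
piece 6:c rests on {5:c}
piece 7:a rests on {3:a}
piece 8:c rests on {6:c}
piece 9:c rests on {8:c}
minimal pieces: {0:e, 4:c}
ways to finish when only these pieces remain (= sum over removing one remaining piece with nothing left below it):
  1 left: {7}→1  {9}→1
  2 left: {3,7}→1  {7,9}→2  {8,9}→1
  3 left: {2,3,7}→1  {3,7,9}→3  {6,8,9}→1  {7,8,9}→3
  4 left: {1,2,3,7}→1  {2,3,7,9}→4  {3,7,8,9}→6  {5,6,8,9}→1  {6,7,8,9}→4
  5 left: {0,1,2,3,7}→1  {1,2,3,7,9}→5  {2,3,7,8,9}→10  {3,6,7,8,9}→10  {4,5,6,8,9}→1  {5,6,7,8,9}→5
  6 left: {0,1,2,3,7,9}→6  {1,2,3,7,8,9}→15  {2,3,6,7,8,9}→20  {3,5,6,7,8,9}→15  {4,5,6,7,8,9}→6
  7 left: {0,1,2,3,7,8,9}→21  {1,2,3,6,7,8,9}→35  {2,3,5,6,7,8,9}→35  {3,4,5,6,7,8,9}→21
  8 left: {0,1,2,3,6,7,8,9}→56  {1,2,3,5,6,7,8,9}→70  {2,3,4,5,6,7,8,9}→56
  placing 0:e first → 126 extensions
  placing 4:c first → 126 extensions
total linear extensions = 252

252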